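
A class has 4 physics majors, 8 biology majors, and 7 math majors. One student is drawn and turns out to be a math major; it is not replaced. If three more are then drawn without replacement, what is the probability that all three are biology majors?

7/102

With the first student removed, 8 biology majors remain out of 18.
P = 8/18 × 7/17 × 6/16 = 336/4896 = 7/102.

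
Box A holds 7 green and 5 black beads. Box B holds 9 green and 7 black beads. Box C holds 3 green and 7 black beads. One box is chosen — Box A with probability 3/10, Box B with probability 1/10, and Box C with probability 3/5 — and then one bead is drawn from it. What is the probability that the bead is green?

329/800

From Box A: P(green) = 7/12.
From Box B: P(green) = 9/16.
From Box C: P(green) = 3/10.
Total probability = (3/10)(7/12) + (1/10)(9/16) + (3/5)(3/10) = 329/800.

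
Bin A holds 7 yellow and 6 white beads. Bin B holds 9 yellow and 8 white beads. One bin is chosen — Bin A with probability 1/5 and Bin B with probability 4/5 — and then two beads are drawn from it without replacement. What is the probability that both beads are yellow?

587/2210

From Bin A: P(both yellow) = (7/13)(6/12) = 7/26.
From Bin B: P(both yellow) = (9/17)(8/16) = 9/34.
Total probability = (1/5)(7/26) + (4/5)(9/34) = 587/2210.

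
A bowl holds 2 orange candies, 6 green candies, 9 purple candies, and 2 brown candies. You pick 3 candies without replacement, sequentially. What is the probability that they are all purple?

P(every draw is purple) = 9/19 × 8/18 × 7/17 = 504/5814 = 28/323.

28/323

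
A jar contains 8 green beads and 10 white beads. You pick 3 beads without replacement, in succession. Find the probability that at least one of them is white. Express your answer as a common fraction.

95/102

P(no white) = 8/18 × 7/17 × 6/16 = 336/4896 = 7/102.
P(at least one) = 1 − 7/102 = 95/102.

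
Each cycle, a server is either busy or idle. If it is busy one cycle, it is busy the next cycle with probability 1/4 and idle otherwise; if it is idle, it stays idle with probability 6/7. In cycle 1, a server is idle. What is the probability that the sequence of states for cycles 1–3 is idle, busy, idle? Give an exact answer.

3/28

Cycle 1 is given. For each transition, use the conditional probability from the current state:
P(busy | idle) = 1/7; P(idle | busy) = 3/4.
P = 1/7 × 3/4 = 3/28.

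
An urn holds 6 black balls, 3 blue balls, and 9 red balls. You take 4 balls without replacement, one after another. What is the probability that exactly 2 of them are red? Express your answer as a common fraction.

36/85

One ordering (red drawn first) has probability 9/18 × 8/17 × 9/16 × 8/15 = 5184/73440 = 6/85.
There are C(4,2) = 6 such orderings, each equally likely, so P = 6 × 6/85 = 36/85.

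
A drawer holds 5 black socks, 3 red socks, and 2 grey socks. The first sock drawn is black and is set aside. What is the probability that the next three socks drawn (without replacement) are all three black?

1/21

After the first draw, 4 of the remaining 9 socks are black.
P = 4/9 × 3/8 × 2/7 = 24/504 = 1/21.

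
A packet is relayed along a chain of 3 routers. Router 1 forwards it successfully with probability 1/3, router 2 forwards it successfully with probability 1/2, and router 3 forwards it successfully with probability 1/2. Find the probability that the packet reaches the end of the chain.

1/12

Each stage is reached only if all earlier stages succeed, so
P = 1/3 × 1/2 × 1/2 = 1/12.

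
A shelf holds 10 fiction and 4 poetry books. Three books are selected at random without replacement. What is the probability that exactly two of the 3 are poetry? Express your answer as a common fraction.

One ordering (poetry drawn first) has probability 4/14 × 3/13 × 10/12 = 120/2184 = 5/91.
There are C(3,2) = 3 such orderings, each equally likely, so P = 3 × 5/91 = 15/91.

15/91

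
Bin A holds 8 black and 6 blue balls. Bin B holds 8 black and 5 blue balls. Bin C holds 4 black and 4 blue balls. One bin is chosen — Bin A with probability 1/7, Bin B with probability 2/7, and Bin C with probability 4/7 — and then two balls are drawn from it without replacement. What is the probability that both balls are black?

514/1911

From Bin A: P(both black) = (8/14)(7/13) = 4/13.
From Bin B: P(both black) = (8/13)(7/12) = 14/39.
From Bin C: P(both black) = (4/8)(3/7) = 3/14.
Total probability = (1/7)(4/13) + (2/7)(14/39) + (4/7)(3/14) = 514/1911.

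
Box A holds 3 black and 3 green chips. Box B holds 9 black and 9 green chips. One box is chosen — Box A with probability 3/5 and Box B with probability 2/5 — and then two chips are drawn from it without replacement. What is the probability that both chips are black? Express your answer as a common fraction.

91/425

From Box A: P(both black) = (3/6)(2/5) = 1/5.
From Box B: P(both black) = (9/18)(8/17) = 4/17.
Total probability = (3/5)(1/5) + (2/5)(4/17) = 91/425.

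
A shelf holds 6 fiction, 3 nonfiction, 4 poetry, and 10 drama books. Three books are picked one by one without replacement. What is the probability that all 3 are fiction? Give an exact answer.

20/1771

P = 6/23 × 5/22 × 4/21 = 120/10626 = 20/1771.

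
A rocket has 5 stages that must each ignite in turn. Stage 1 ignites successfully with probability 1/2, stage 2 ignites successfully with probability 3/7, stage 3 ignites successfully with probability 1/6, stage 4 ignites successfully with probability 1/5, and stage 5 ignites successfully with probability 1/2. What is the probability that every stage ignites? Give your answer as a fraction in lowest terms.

The events are sequential, so multiply the conditional probabilities:
P = 1/2 × 3/7 × 1/6 × 1/5 × 1/2 = 3/840 = 1/280.

1/280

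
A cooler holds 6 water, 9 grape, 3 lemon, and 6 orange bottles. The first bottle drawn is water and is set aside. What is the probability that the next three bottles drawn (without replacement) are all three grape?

12/253

With the first bottle removed, 9 grape remain out of 23.
P = 9/23 × 8/22 × 7/21 = 504/10626 = 12/253.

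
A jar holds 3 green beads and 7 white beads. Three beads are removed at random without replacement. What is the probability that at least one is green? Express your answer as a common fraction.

17/24

P(no green) = 7/10 × 6/9 × 5/8 = 210/720 = 7/24.
P(at least one) = 1 − 7/24 = 17/24.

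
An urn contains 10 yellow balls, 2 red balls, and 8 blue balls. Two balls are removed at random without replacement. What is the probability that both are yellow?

9/38

P(every draw is yellow) = 10/20 × 9/19 = 90/380 = 9/38.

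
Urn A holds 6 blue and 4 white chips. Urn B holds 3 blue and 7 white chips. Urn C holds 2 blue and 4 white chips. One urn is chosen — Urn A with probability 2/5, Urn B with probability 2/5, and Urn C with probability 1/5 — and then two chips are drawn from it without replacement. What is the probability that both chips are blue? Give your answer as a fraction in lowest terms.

From Urn A: P(both blue) = (6/10)(5/9) = 1/3.
From Urn B: P(both blue) = (3/10)(2/9) = 1/15.
From Urn C: P(both blue) = (2/6)(1/5) = 1/15.
Total probability = (2/5)(1/3) + (2/5)(1/15) + (1/5)(1/15) = 13/75.

13/75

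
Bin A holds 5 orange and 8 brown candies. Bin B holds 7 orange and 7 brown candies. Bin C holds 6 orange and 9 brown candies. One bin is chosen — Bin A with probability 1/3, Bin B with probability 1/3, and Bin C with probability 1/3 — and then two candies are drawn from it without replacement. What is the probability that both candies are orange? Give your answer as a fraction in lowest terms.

137/819

From Bin A: P(both orange) = (5/13)(4/12) = 5/39.
From Bin B: P(both orange) = (7/14)(6/13) = 3/13.
From Bin C: P(both orange) = (6/15)(5/14) = 1/7.
Total probability = (1/3)(5/39) + (1/3)(3/13) + (1/3)(1/7) = 137/819.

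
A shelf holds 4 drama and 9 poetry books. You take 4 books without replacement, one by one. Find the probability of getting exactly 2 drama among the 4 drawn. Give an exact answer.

One ordering (drama drawn first) has probability 4/13 × 3/12 × 9/11 × 8/10 = 864/17160 = 36/715.
There are C(4,2) = 6 such orderings, each equally likely, so P = 6 × 36/715 = 216/715.

216/715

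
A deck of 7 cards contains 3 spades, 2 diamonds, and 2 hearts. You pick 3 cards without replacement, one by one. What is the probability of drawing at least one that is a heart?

5/7

P(no hearts) = 5/7 × 4/6 × 3/5 = 60/210 = 2/7.
P(at least one) = 1 − 2/7 = 5/7.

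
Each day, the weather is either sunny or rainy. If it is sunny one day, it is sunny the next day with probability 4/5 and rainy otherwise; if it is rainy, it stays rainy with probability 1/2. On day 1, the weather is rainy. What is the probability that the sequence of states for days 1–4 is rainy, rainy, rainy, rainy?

1/8

Day 1 is given. For each transition, use the conditional probability from the current state:
P(rainy | rainy) = 1/2; P(rainy | rainy) = 1/2; P(rainy | rainy) = 1/2.
P = 1/2 × 1/2 × 1/2 = 1/8.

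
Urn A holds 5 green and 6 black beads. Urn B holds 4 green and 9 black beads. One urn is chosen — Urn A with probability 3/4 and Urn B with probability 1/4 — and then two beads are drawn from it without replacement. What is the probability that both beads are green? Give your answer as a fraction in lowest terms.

From Urn A: P(both green) = (5/11)(4/10) = 2/11.
From Urn B: P(both green) = (4/13)(3/12) = 1/13.
Total probability = (3/4)(2/11) + (1/4)(1/13) = 89/572.

89/572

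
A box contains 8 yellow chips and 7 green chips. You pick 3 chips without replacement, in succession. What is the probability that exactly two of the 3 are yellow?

28/65

One ordering (yellow drawn first) has probability 8/15 × 7/14 × 7/13 = 392/2730 = 28/195.
There are C(3,2) = 3 such orderings, each equally likely, so P = 3 × 28/195 = 28/65.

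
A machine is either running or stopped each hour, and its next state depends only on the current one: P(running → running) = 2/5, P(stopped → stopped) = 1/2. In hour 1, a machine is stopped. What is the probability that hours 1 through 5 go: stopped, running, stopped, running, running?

Hour 1 is given. For each transition, use the conditional probability from the current state:
P(running | stopped) = 1/2; P(stopped | running) = 3/5; P(running | stopped) = 1/2; P(running | running) = 2/5.
P = 1/2 × 3/5 × 1/2 × 2/5 = 6/100 = 3/50.

3/50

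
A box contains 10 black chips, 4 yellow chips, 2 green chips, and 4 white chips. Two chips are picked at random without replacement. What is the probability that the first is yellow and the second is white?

4/95

Multiply the probability of each draw given the previous ones:
P = 4/20 × 4/19 = 16/380 = 4/95.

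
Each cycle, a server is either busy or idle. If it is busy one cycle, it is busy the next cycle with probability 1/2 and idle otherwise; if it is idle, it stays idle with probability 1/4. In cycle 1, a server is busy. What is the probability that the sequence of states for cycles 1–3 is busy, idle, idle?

1/8

Cycle 1 is given. For each transition, use the conditional probability from the current state:
P(idle | busy) = 1/2; P(idle | idle) = 1/4.
P = 1/2 × 1/4 = 1/8.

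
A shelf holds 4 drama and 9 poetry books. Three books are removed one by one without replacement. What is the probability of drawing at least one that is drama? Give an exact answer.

101/143

P(no drama) = 9/13 × 8/12 × 7/11 = 504/1716 = 42/143.
P(at least one) = 1 − 42/143 = 101/143.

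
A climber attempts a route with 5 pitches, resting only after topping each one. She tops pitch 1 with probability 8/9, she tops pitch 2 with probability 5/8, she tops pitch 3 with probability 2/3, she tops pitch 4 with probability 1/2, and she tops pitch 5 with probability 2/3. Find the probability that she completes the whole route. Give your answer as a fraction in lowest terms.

10/81

Multiplying along the chain,
P = 8/9 × 5/8 × 2/3 × 1/2 × 2/3 = 160/1296 = 10/81.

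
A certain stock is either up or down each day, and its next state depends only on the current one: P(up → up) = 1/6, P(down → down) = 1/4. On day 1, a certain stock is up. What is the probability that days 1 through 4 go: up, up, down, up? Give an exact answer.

5/48

Day 1 is given. For each transition, use the conditional probability from the current state:
P(up | up) = 1/6; P(down | up) = 5/6; P(up | down) = 3/4.
P = 1/6 × 5/6 × 3/4 = 15/144 = 5/48.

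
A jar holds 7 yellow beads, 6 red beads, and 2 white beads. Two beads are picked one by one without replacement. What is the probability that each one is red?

P = 6/15 × 5/14 = 30/210 = 1/7.

1/7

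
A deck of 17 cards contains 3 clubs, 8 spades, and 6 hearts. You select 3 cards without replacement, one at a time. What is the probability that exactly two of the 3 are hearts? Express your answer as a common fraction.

33/136

One ordering (hearts drawn first) has probability 6/17 × 5/16 × 11/15 = 330/4080 = 11/136.
There are C(3,2) = 3 such orderings, each equally likely, so P = 3 × 11/136 = 33/136.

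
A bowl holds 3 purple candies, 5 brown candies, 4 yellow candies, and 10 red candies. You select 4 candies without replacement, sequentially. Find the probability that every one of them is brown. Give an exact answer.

1/1463

P(every draw is brown) = 5/22 × 4/21 × 3/20 × 2/19 = 120/175560 = 1/1463.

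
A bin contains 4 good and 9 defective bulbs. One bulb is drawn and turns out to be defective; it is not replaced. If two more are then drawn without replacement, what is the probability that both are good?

1/11

After the first draw, 4 of the remaining 12 bulbs are good.
P = 4/12 × 3/11 = 12/132 = 1/11.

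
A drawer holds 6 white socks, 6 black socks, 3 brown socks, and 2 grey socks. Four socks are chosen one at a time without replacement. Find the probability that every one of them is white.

3/476

P = 6/17 × 5/16 × 4/15 × 3/14 = 360/57120 = 3/476.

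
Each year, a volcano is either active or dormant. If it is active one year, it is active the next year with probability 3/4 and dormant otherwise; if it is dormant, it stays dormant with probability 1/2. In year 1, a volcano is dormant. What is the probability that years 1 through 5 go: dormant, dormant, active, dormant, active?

1/32

Year 1 is given. For each transition, use the conditional probability from the current state:
P(dormant | dormant) = 1/2; P(active | dormant) = 1/2; P(dormant | active) = 1/4; P(active | dormant) = 1/2.
P = 1/2 × 1/2 × 1/4 × 1/2 = 1/32.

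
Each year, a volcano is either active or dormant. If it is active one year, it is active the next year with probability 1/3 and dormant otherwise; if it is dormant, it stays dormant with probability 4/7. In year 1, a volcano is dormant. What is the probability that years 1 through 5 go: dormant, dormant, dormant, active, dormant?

Year 1 is given. For each transition, use the conditional probability from the current state:
P(dormant | dormant) = 4/7; P(dormant | dormant) = 4/7; P(active | dormant) = 3/7; P(dormant | active) = 2/3.
P = 4/7 × 4/7 × 3/7 × 2/3 = 96/1029 = 32/343.

32/343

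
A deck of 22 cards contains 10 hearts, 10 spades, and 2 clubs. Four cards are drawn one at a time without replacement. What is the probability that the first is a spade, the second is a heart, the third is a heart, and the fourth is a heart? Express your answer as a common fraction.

Multiply the probability of each draw given the previous ones:
P = 10/22 × 10/21 × 9/20 × 8/19 = 7200/175560 = 60/1463.

60/1463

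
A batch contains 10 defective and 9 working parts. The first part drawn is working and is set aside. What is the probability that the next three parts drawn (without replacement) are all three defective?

5/34

After the first draw, 10 of the remaining 18 parts are defective.
P = 10/18 × 9/17 × 8/16 = 720/4896 = 5/34.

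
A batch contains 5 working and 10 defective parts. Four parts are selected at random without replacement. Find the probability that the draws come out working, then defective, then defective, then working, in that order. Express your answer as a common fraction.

5/91

Chain rule:
P = 5/15 × 10/14 × 9/13 × 4/12 = 1800/32760 = 5/91.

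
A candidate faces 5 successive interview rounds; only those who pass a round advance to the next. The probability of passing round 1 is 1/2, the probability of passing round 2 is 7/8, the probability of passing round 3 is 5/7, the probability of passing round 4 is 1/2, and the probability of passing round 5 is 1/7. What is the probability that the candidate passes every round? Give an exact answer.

Multiplying along the chain,
P = 1/2 × 7/8 × 5/7 × 1/2 × 1/7 = 35/1568 = 5/224.

5/224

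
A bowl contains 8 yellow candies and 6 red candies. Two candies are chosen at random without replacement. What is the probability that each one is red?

15/91

P(every draw is red) = 6/14 × 5/13 = 30/182 = 15/91.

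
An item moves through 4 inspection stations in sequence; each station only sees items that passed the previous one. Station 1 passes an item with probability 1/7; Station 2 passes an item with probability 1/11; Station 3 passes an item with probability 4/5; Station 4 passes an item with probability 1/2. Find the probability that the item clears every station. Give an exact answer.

2/385

Multiplying along the chain,
P = 1/7 × 1/11 × 4/5 × 1/2 = 4/770 = 2/385.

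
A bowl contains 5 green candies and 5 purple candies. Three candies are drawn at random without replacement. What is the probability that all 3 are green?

1/12

P = 5/10 × 4/9 × 3/8 = 60/720 = 1/12.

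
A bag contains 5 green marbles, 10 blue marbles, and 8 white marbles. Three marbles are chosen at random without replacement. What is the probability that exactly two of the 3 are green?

One ordering (green drawn first) has probability 5/23 × 4/22 × 18/21 = 360/10626 = 60/1771.
There are C(3,2) = 3 such orderings, each equally likely, so P = 3 × 60/1771 = 180/1771.

180/1771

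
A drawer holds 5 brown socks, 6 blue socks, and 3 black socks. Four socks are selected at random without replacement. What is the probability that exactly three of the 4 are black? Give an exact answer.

One ordering (black drawn first) has probability 3/14 × 2/13 × 1/12 × 11/11 = 66/24024 = 1/364.
There are C(4,3) = 4 such orderings, each equally likely, so P = 4 × 1/364 = 1/91.

1/91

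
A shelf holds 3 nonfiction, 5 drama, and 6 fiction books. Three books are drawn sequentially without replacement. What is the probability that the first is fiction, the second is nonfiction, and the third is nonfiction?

3/182

Each draw changes the counts, so multiply the conditional probabilities along the sequence:
P = 6/14 × 3/13 × 2/12 = 36/2184 = 3/182.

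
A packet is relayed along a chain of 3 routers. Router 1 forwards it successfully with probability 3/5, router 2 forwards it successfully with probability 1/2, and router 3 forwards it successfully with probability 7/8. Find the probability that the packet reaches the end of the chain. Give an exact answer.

21/80

The events are sequential, so multiply the conditional probabilities:
P = 3/5 × 1/2 × 7/8 = 21/80.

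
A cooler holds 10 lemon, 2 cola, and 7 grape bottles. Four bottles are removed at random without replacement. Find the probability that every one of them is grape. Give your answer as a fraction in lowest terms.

P(all grape) = 7/19 × 6/18 × 5/17 × 4/16 = 840/93024 = 35/3876.

35/3876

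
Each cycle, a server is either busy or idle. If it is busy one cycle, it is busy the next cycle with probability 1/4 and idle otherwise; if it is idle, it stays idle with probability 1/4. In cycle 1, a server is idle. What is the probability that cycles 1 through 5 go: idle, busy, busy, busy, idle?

9/256

Cycle 1 is given. For each transition, use the conditional probability from the current state:
P(busy | idle) = 3/4; P(busy | busy) = 1/4; P(busy | busy) = 1/4; P(idle | busy) = 3/4.
P = 3/4 × 1/4 × 1/4 × 3/4 = 9/256.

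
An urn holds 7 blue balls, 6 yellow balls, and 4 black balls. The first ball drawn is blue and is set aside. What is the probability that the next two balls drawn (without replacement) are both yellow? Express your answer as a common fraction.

1/8

After the first draw, 6 of the remaining 16 balls are yellow.
P = 6/16 × 5/15 = 30/240 = 1/8.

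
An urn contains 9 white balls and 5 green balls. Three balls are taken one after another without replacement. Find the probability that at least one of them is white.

P(no white) = 5/14 × 4/13 × 3/12 = 60/2184 = 5/182.
P(at least one) = 1 − 5/182 = 177/182.

177/182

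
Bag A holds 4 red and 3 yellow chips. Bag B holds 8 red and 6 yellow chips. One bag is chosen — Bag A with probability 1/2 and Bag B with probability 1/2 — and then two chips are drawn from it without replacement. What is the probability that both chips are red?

27/91

From Bag A: P(both red) = (4/7)(3/6) = 2/7.
From Bag B: P(both red) = (8/14)(7/13) = 4/13.
Total probability = (1/2)(2/7) + (1/2)(4/13) = 27/91.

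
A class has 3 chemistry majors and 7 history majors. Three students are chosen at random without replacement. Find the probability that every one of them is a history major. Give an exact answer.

P = 7/10 × 6/9 × 5/8 = 210/720 = 7/24.

7/24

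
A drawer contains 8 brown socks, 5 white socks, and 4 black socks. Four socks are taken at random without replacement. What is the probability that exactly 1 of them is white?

55/119

One ordering (white drawn first) has probability 5/17 × 12/16 × 11/15 × 10/14 = 6600/57120 = 55/476.
There are C(4,1) = 4 such orderings, each equally likely, so P = 4 × 55/476 = 55/119.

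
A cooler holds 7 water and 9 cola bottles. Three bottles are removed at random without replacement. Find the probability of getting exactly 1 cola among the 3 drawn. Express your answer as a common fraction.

One ordering (cola drawn first) has probability 9/16 × 7/15 × 6/14 = 378/3360 = 9/80.
There are C(3,1) = 3 such orderings, each equally likely, so P = 3 × 9/80 = 27/80.

27/80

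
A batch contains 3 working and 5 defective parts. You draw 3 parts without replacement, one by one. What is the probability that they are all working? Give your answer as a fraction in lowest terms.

1/56

P(every draw is working) = 3/8 × 2/7 × 1/6 = 6/336 = 1/56.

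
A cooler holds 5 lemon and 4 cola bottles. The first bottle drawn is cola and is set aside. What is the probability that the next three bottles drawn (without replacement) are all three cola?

After the first draw, 3 of the remaining 8 bottles are cola.
P = 3/8 × 2/7 × 1/6 = 6/336 = 1/56.

1/56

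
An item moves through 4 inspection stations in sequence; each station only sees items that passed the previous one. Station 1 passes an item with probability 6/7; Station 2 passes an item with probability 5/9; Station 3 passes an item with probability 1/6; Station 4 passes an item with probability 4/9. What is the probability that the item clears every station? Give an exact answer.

The events are sequential, so multiply the conditional probabilities:
P = 6/7 × 5/9 × 1/6 × 4/9 = 120/3402 = 20/567.

20/567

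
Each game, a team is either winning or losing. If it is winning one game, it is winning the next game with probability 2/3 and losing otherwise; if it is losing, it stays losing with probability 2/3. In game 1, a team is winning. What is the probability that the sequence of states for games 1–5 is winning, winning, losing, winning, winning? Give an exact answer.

Game 1 is given. For each transition, use the conditional probability from the current state:
P(winning | winning) = 2/3; P(losing | winning) = 1/3; P(winning | losing) = 1/3; P(winning | winning) = 2/3.
P = 2/3 × 1/3 × 1/3 × 2/3 = 4/81.

4/81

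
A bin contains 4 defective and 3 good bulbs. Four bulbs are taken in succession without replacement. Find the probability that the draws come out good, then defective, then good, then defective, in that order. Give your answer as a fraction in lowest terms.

3/35

Multiply the probability of each draw given the previous ones:
P = 3/7 × 4/6 × 2/5 × 3/4 = 72/840 = 3/35.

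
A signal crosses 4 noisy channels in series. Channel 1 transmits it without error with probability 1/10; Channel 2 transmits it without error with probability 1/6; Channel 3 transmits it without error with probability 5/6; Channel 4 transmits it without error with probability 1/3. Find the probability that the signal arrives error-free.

Each stage is reached only if all earlier stages succeed, so
P = 1/10 × 1/6 × 5/6 × 1/3 = 5/1080 = 1/216.

1/216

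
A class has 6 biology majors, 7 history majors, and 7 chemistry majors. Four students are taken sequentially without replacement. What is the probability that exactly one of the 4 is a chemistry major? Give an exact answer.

One ordering (a chemistry major drawn first) has probability 7/20 × 13/19 × 12/18 × 11/17 = 12012/116280 = 1001/9690.
There are C(4,1) = 4 such orderings, each equally likely, so P = 4 × 1001/9690 = 2002/4845.

2002/4845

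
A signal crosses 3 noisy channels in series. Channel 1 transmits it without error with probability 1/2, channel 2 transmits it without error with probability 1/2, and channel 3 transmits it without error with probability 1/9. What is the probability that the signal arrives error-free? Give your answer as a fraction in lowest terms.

1/36

Each stage is reached only if all earlier stages succeed, so
P = 1/2 × 1/2 × 1/9 = 1/36.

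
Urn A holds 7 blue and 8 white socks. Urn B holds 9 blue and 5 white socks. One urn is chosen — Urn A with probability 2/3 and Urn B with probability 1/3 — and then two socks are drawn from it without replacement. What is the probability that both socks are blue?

From Urn A: P(both blue) = (7/15)(6/14) = 1/5.
From Urn B: P(both blue) = (9/14)(8/13) = 36/91.
Total probability = (2/3)(1/5) + (1/3)(36/91) = 362/1365.

362/1365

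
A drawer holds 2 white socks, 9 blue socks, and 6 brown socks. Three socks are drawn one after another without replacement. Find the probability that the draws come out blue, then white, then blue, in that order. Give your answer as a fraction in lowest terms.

Each draw changes the counts, so multiply the conditional probabilities along the sequence:
P = 9/17 × 2/16 × 8/15 = 144/4080 = 3/85.

3/85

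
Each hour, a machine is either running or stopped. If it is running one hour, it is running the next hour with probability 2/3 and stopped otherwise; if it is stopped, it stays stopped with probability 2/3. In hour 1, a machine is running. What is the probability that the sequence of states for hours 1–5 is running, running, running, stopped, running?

4/81

Hour 1 is given. For each transition, use the conditional probability from the current state:
P(running | running) = 2/3; P(running | running) = 2/3; P(stopped | running) = 1/3; P(running | stopped) = 1/3.
P = 2/3 × 2/3 × 1/3 × 1/3 = 4/81.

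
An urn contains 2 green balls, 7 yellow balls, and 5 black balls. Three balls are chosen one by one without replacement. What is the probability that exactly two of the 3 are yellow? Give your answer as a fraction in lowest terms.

21/52

One ordering (yellow drawn first) has probability 7/14 × 6/13 × 7/12 = 294/2184 = 7/52.
There are C(3,2) = 3 such orderings, each equally likely, so P = 3 × 7/52 = 21/52.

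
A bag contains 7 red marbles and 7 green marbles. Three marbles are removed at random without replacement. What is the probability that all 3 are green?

P(all green) = 7/14 × 6/13 × 5/12 = 210/2184 = 5/52.

5/52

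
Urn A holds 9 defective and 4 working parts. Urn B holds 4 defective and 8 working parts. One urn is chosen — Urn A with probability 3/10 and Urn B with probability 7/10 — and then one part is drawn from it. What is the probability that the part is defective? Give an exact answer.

From Urn A: P(defective) = 9/13.
From Urn B: P(defective) = 4/12.
Total probability = (3/10)(9/13) + (7/10)(4/12) = 86/195.

86/195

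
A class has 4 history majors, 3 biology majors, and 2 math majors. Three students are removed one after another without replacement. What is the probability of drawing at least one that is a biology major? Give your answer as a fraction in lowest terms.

16/21

P(no biology majors) = 6/9 × 5/8 × 4/7 = 120/504 = 5/21.
P(at least one) = 1 − 5/21 = 16/21.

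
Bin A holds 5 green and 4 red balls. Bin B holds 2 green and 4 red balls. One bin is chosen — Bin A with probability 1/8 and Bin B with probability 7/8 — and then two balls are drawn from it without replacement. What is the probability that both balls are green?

From Bin A: P(both green) = (5/9)(4/8) = 5/18.
From Bin B: P(both green) = (2/6)(1/5) = 1/15.
Total probability = (1/8)(5/18) + (7/8)(1/15) = 67/720.

67/720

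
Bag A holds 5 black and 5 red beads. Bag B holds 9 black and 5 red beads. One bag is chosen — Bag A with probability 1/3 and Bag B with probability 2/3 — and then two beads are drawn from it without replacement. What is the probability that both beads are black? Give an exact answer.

830/2457

From Bag A: P(both black) = (5/10)(4/9) = 2/9.
From Bag B: P(both black) = (9/14)(8/13) = 36/91.
Total probability = (1/3)(2/9) + (2/3)(36/91) = 830/2457.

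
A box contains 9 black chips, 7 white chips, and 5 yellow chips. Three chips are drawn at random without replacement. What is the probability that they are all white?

P(all white) = 7/21 × 6/20 × 5/19 = 210/7980 = 1/38.

1/38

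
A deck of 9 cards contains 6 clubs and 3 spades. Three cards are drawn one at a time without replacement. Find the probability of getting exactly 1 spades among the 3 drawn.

15/28

One ordering (a spade drawn first) has probability 3/9 × 6/8 × 5/7 = 90/504 = 5/28.
There are C(3,1) = 3 such orderings, each equally likely, so P = 3 × 5/28 = 15/28.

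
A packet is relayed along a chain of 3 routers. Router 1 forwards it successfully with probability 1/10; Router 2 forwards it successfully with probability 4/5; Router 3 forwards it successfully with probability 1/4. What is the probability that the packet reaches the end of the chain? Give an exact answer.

Each stage is reached only if all earlier stages succeed, so
P = 1/10 × 4/5 × 1/4 = 4/200 = 1/50.

1/50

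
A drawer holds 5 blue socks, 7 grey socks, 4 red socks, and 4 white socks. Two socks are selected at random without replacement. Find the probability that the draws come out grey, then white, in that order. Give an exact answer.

Chain rule:
P = 7/20 × 4/19 = 28/380 = 7/95.

7/95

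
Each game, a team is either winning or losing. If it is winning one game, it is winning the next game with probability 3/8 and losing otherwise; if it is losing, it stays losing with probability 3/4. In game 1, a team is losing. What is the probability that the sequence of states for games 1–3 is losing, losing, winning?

Game 1 is given. For each transition, use the conditional probability from the current state:
P(losing | losing) = 3/4; P(winning | losing) = 1/4.
P = 3/4 × 1/4 = 3/16.

3/16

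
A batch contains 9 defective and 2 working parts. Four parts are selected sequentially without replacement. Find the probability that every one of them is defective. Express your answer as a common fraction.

21/55

P = 9/11 × 8/10 × 7/9 × 6/8 = 3024/7920 = 21/55.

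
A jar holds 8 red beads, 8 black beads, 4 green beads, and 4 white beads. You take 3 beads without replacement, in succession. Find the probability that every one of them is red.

7/253

P(every draw is red) = 8/24 × 7/23 × 6/22 = 336/12144 = 7/253.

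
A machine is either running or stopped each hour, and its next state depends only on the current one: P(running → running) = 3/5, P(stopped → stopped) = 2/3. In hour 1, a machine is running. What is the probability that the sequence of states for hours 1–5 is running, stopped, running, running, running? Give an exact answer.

6/125

Hour 1 is given. For each transition, use the conditional probability from the current state:
P(stopped | running) = 2/5; P(running | stopped) = 1/3; P(running | running) = 3/5; P(running | running) = 3/5.
P = 2/5 × 1/3 × 3/5 × 3/5 = 18/375 = 6/125.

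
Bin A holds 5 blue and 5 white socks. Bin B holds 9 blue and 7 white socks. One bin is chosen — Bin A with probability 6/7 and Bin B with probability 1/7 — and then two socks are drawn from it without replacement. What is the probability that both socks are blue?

7/30

From Bin A: P(both blue) = (5/10)(4/9) = 2/9.
From Bin B: P(both blue) = (9/16)(8/15) = 3/10.
Total probability = (6/7)(2/9) + (1/7)(3/10) = 7/30.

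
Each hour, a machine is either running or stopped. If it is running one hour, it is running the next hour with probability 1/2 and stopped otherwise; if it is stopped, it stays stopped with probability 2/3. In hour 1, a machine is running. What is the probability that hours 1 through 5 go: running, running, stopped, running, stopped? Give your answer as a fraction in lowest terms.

1/24

Hour 1 is given. For each transition, use the conditional probability from the current state:
P(running | running) = 1/2; P(stopped | running) = 1/2; P(running | stopped) = 1/3; P(stopped | running) = 1/2.
P = 1/2 × 1/2 × 1/3 × 1/2 = 1/24.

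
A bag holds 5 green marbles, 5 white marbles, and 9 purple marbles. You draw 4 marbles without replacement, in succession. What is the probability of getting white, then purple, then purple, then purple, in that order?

Chain rule:
P = 5/19 × 9/18 × 8/17 × 7/16 = 2520/93024 = 35/1292.

35/1292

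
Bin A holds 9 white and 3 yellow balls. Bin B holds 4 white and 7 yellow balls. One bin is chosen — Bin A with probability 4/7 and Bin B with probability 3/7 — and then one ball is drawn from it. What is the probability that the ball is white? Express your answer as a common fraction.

45/77

From Bin A: P(white) = 9/12.
From Bin B: P(white) = 4/11.
Total probability = (4/7)(9/12) + (3/7)(4/11) = 45/77.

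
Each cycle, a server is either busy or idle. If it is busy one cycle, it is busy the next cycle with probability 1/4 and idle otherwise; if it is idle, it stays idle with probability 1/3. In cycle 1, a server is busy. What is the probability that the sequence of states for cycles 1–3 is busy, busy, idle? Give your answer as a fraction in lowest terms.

Cycle 1 is given. For each transition, use the conditional probability from the current state:
P(busy | busy) = 1/4; P(idle | busy) = 3/4.
P = 1/4 × 3/4 = 3/16.

3/16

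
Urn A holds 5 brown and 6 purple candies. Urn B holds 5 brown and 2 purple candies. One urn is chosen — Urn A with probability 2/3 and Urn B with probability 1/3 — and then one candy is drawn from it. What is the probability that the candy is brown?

From Urn A: P(brown) = 5/11.
From Urn B: P(brown) = 5/7.
Total probability = (2/3)(5/11) + (1/3)(5/7) = 125/231.

125/231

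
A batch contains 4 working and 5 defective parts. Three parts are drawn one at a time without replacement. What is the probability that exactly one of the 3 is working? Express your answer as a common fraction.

One ordering (working drawn first) has probability 4/9 × 5/8 × 4/7 = 80/504 = 10/63.
There are C(3,1) = 3 such orderings, each equally likely, so P = 3 × 10/63 = 10/21.

10/21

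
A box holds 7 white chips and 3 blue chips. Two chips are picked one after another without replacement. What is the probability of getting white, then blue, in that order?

7/30

Chain rule:
P = 7/10 × 3/9 = 21/90 = 7/30.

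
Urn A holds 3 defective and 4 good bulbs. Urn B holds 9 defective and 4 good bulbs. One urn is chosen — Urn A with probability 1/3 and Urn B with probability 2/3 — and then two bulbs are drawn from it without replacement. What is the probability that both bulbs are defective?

From Urn A: P(both defective) = (3/7)(2/6) = 1/7.
From Urn B: P(both defective) = (9/13)(8/12) = 6/13.
Total probability = (1/3)(1/7) + (2/3)(6/13) = 97/273.

97/273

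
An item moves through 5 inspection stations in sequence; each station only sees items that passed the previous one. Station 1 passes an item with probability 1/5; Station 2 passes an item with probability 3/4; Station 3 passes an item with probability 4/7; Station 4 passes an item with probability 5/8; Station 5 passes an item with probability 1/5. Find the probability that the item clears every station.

3/280

Multiplying along the chain,
P = 1/5 × 3/4 × 4/7 × 5/8 × 1/5 = 60/5600 = 3/280.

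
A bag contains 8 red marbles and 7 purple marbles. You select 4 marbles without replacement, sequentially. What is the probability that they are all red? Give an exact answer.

P(every draw is red) = 8/15 × 7/14 × 6/13 × 5/12 = 1680/32760 = 2/39.

2/39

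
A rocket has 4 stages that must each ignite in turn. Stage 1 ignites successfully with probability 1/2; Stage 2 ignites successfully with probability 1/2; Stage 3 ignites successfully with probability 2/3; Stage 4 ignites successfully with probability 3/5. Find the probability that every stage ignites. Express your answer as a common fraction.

Multiplying along the chain,
P = 1/2 × 1/2 × 2/3 × 3/5 = 6/60 = 1/10.

1/10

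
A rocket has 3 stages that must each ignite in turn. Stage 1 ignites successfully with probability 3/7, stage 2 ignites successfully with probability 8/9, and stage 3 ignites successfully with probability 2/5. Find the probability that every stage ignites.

16/105

The events are sequential, so multiply the conditional probabilities:
P = 3/7 × 8/9 × 2/5 = 48/315 = 16/105.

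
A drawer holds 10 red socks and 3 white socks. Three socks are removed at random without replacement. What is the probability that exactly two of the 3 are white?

One ordering (white drawn first) has probability 3/13 × 2/12 × 10/11 = 60/1716 = 5/143.
There are C(3,2) = 3 such orderings, each equally likely, so P = 3 × 5/143 = 15/143.

15/143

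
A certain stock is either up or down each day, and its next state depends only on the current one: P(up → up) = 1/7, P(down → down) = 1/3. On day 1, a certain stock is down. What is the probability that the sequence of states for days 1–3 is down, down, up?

2/9

Day 1 is given. For each transition, use the conditional probability from the current state:
P(down | down) = 1/3; P(up | down) = 2/3.
P = 1/3 × 2/3 = 2/9.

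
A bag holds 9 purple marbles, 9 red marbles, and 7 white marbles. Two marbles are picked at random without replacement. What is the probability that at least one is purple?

3/5

P(no purple) = 16/25 × 15/24 = 240/600 = 2/5.
P(at least one) = 1 − 2/5 = 3/5.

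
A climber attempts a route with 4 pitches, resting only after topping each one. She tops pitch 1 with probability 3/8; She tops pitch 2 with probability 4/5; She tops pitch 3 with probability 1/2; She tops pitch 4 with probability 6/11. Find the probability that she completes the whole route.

9/110

Each stage is reached only if all earlier stages succeed, so
P = 3/8 × 4/5 × 1/2 × 6/11 = 72/880 = 9/110.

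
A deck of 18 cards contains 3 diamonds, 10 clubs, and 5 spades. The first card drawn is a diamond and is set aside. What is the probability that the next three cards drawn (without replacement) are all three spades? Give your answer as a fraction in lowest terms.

With the first card removed, 5 spades remain out of 17.
P = 5/17 × 4/16 × 3/15 = 60/4080 = 1/68.

1/68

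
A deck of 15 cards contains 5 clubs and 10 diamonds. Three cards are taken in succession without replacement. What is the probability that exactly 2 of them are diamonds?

45/91

One ordering (diamonds drawn first) has probability 10/15 × 9/14 × 5/13 = 450/2730 = 15/91.
There are C(3,2) = 3 such orderings, each equally likely, so P = 3 × 15/91 = 45/91.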